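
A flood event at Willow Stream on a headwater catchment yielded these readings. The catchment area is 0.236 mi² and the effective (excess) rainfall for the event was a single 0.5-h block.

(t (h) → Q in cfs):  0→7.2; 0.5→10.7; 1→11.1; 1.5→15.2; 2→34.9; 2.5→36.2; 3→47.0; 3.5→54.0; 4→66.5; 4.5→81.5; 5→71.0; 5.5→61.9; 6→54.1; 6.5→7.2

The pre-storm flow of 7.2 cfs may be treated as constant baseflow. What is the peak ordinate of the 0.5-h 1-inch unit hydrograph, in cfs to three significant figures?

U_p ≈ 49.4 cfs

Direct runoff: 0.0, 3.5, 3.9, 8.0, 27.7, 29.0, 39.8, 46.8, 59.3, 74.3, 63.8, 54.7, 46.9, 0.0 cfs; ΣQ_DR = 457.7 cfs, peak = 74.3 cfs.
Runoff depth d = ΣQ_DR·Δt / A = 457.7 × 1800 / (0.236 mi²) = 1.503 in.
The 1-inch UH is the DRH scaled by (1 in)/d, so U_p = 74.3 × 1/1.503 = 49.4 cfs.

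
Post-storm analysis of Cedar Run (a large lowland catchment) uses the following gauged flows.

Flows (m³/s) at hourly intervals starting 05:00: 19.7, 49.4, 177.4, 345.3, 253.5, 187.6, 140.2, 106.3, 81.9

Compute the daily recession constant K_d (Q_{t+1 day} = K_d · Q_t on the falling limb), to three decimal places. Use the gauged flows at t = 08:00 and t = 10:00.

Between t = 08:00 and t = 10:00 the flow falls from 345.3 to 187.6 m³/s over 2×1 h = 2 h.
Per-interval ratio K = (187.6/345.3)^(1/2) = 0.7371; K_d = K^(24/1) = 0.001.

K_d ≈ 0.001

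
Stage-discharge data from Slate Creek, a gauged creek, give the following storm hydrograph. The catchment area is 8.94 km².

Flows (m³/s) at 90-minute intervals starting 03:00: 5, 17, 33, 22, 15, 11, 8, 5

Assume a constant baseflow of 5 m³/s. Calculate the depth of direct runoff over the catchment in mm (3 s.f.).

Direct runoff: 0.0, 12.0, 28.0, 17.0, 10.0, 6.0, 3.0, 0.0 m³/s; ΣQ_DR = 76.00 m³/s.
V = ΣQ_DR · Δt = 76.00 × 5400 s = 4.104 × 10^5 m³.
Over A = 8.94 km², depth = V / A = 45.9 mm.

d ≈ 45.9 mm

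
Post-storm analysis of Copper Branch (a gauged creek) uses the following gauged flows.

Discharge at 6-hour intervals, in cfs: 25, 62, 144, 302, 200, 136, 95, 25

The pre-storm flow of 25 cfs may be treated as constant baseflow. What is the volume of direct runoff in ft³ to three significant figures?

V ≈ 1.70 × 10^7 ft³

Direct-runoff ordinates (Q − Q_b): 0.0, 37.0, 119.0, 277.0, 175.0, 111.0, 70.0, 0.0 cfs.
ΣQ_DR = 789.0 cfs.
With Δt = 6 h = 21600 s, V = ΣQ_DR · Δt = 789.0 × 21600 = 1.70 × 10^7 ft³.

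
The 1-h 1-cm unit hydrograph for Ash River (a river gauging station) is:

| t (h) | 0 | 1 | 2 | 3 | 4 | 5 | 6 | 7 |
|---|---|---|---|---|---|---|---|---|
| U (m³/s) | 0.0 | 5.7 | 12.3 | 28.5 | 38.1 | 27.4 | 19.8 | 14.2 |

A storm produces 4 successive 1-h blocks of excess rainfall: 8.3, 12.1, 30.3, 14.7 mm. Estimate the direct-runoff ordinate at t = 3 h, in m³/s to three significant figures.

Q ≈ 55.8 m³/s

By discrete convolution, Q_j = Σ (P_i / 10 mm) · U_{j−i}.
At t = 3 h (j=3): Q = (8.3/10)·28.5 + (12.1/10)·12.3 + (30.3/10)·5.7 + (14.7/10)·0.0 = 55.8 m³/s.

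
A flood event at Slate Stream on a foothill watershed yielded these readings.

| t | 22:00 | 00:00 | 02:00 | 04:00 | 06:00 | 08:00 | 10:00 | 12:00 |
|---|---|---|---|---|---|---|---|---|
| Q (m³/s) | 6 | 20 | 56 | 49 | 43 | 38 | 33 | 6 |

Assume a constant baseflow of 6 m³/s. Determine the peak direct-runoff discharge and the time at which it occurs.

Q_p = 50.0 m³/s at t = 02:00

Subtracting baseflow gives direct-runoff ordinates: 0.0, 14.0, 50.0, 43.0, 37.0, 32.0, 27.0, 0.0 m³/s.
The maximum is 50.0 m³/s, occurring at the reading for t = 02:00.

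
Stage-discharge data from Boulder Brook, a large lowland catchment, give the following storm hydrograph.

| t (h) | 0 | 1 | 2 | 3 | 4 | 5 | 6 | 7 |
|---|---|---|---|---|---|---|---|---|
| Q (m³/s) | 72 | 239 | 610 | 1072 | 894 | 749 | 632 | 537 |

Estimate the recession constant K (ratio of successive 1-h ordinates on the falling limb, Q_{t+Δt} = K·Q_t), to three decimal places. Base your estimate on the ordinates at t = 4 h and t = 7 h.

Using the recession-limb readings at t = 4 h and t = 7 h: Q falls from 894 to 537 m³/s over 3 intervals.
K = (Q₂/Q₁)^(1/3) = (537/894)^(1/3) = 0.844.

K ≈ 0.844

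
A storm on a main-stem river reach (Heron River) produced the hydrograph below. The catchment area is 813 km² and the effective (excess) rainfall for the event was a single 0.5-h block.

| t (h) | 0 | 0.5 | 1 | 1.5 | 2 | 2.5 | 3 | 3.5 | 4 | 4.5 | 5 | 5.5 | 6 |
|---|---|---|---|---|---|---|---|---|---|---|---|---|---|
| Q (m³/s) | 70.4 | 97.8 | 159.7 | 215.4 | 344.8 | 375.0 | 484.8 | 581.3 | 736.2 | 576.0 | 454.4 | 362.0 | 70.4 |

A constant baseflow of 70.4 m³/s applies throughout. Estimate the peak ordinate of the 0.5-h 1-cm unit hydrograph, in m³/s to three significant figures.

U_p ≈ 832 m³/s

Direct runoff: 0.0, 27.4, 89.3, 145.0, 274.4, 304.6, 414.4, 510.9, 665.8, 505.6, 384.0, 291.6, 0.0 m³/s; ΣQ_DR = 3613 m³/s, peak = 665.8 m³/s.
Runoff depth d = ΣQ_DR·Δt / A = 3613 × 1800 / (813 km²) = 7.999 mm.
The 1-cm UH is the DRH scaled by (10 mm)/d, so U_p = 665.8 × 10/7.999 = 832 m³/s.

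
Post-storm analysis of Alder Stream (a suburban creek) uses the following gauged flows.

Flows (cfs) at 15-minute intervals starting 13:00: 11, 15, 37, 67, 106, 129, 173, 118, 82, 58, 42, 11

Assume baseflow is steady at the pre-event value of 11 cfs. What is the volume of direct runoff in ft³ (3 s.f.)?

V ≈ 6.45 × 10^5 ft³

Direct-runoff ordinates (Q − Q_b): 0.0, 4.0, 26.0, 56.0, 95.0, 118.0, 162.0, 107.0, 71.0, 47.0, 31.0, 0.0 cfs.
ΣQ_DR = 717.0 cfs.
With Δt = 0.25 h = 900 s, V = ΣQ_DR · Δt = 717.0 × 900 = 6.45 × 10^5 ft³.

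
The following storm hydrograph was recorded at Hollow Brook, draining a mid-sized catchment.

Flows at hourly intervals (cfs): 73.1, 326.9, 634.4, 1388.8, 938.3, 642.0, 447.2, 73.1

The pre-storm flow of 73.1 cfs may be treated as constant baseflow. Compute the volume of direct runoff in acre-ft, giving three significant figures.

V ≈ 326 acre-ft

Direct-runoff ordinates (Q − Q_b): 0.0, 253.8, 561.3, 1315.7, 865.2, 568.9, 374.1, 0.0 cfs.
ΣQ_DR = 3939 cfs.
With Δt = 1 h = 3600 s, V = ΣQ_DR · Δt = 3939 × 3600 = 1.42 × 10^7 ft³ = 326 acre-ft.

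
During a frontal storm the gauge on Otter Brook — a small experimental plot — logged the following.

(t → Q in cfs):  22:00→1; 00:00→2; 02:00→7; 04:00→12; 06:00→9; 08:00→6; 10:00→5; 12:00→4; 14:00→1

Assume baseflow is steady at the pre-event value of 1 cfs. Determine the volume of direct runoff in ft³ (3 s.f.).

V ≈ 2.74 × 10^5 ft³

Direct-runoff ordinates (Q − Q_b): 0.0, 1.0, 6.0, 11.0, 8.0, 5.0, 4.0, 3.0, 0.0 cfs.
ΣQ_DR = 38.00 cfs.
With Δt = 2 h = 7200 s, V = ΣQ_DR · Δt = 38.00 × 7200 = 2.74 × 10^5 ft³.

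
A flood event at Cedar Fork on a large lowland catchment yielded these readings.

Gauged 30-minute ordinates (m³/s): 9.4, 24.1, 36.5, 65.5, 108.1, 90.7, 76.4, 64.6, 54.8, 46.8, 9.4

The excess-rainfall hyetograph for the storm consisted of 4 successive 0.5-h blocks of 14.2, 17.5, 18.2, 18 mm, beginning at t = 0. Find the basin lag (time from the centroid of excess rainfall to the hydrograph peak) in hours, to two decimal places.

Centroid of excess rainfall: t_c = Σ P_i·t̄_i / ΣP_i = 1.0446 h (block centres at 0.25, 0.75, 1.25, 1.75 h).
Hydrograph peak occurs at t = 2 h, so basin lag t_L = 2 − 1.0446 = 0.96 h.

t_L ≈ 0.96 h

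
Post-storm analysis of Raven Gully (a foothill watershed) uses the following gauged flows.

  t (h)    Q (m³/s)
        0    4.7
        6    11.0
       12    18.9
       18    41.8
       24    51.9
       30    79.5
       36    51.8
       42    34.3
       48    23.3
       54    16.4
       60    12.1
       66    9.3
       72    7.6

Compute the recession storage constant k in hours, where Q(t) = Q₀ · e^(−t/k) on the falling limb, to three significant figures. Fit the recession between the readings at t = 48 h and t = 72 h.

On the falling limb, Q drops from 23.3 to 7.6 m³/s between t = 48 h and t = 72 h (Δt = 24 h).
k = −Δt / ln(Q₂/Q₁) = −24 / ln(7.6/23.3) = 21.4 h.

k ≈ 21.4 h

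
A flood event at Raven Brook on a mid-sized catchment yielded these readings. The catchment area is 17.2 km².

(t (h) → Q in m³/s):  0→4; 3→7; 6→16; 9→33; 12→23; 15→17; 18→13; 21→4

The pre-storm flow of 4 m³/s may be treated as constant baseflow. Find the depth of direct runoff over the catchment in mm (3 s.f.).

Direct runoff: 0.0, 3.0, 12.0, 29.0, 19.0, 13.0, 9.0, 0.0 m³/s; ΣQ_DR = 85.00 m³/s.
V = ΣQ_DR · Δt = 85.00 × 10800 s = 9.180 × 10^5 m³.
Over A = 17.2 km², depth = V / A = 53.4 mm.

d ≈ 53.4 mm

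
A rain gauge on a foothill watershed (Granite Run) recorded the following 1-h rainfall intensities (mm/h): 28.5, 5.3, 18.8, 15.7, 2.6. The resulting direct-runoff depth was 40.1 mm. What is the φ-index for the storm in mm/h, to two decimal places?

Only the 3 blocks with intensity above φ contribute runoff: 28.5, 18.8, 15.7 mm/h.
Σ(I−φ)·Δt = d  ⇒  (28.5+18.8+15.7 − 3φ)·1 = 40.1
φ = (63.00 − 40.1/1) / 3 = 7.63 mm/h.

φ ≈ 7.63 mm/h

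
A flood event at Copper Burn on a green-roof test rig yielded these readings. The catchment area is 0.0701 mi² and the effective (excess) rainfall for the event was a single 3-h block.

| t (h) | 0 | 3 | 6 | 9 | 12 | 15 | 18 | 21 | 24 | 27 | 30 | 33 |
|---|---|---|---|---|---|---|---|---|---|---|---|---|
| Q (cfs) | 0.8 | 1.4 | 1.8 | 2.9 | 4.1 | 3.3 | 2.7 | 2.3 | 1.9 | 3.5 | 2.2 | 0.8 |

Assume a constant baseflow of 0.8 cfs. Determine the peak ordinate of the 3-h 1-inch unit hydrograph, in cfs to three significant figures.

Direct runoff: 0.0, 0.6, 1.0, 2.1, 3.3, 2.5, 1.9, 1.5, 1.1, 2.7, 1.4, 0.0 cfs; ΣQ_DR = 18.10 cfs, peak = 3.3 cfs.
Runoff depth d = ΣQ_DR·Δt / A = 18.10 × 10800 / (0.0701 mi²) = 1.200 in.
The 1-inch UH is the DRH scaled by (1 in)/d, so U_p = 3.3 × 1/1.200 = 2.75 cfs.

U_p ≈ 2.75 cfs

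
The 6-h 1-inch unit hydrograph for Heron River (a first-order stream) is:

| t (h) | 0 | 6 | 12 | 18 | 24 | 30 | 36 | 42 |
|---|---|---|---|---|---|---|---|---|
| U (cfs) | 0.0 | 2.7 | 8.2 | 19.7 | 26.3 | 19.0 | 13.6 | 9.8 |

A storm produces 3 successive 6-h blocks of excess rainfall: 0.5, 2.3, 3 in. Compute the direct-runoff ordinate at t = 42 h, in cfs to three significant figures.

Q ≈ 93.2 cfs

By discrete convolution, Q_j = Σ (P_i / 1 in) · U_{j−i}.
At t = 42 h (j=7): Q = (0.5/1)·9.8 + (2.3/1)·13.6 + (3/1)·19.0 = 93.2 cfs.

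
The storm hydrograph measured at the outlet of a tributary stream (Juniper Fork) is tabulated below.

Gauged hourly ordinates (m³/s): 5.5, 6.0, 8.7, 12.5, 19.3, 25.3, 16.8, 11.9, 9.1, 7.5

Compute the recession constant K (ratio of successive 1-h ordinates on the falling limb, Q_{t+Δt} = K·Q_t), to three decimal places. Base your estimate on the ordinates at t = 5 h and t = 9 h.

Using the recession-limb readings at t = 5 h and t = 9 h: Q falls from 25.3 to 7.5 m³/s over 4 intervals.
K = (Q₂/Q₁)^(1/4) = (7.5/25.3)^(1/4) = 0.738.

K ≈ 0.738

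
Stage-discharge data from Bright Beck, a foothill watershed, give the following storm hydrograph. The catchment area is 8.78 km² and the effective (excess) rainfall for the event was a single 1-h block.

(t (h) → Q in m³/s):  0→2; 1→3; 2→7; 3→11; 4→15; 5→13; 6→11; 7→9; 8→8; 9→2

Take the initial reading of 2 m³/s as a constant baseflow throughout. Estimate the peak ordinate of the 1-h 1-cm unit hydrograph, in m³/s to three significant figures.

Direct runoff: 0.0, 1.0, 5.0, 9.0, 13.0, 11.0, 9.0, 7.0, 6.0, 0.0 m³/s; ΣQ_DR = 61.00 m³/s, peak = 13.0 m³/s.
Runoff depth d = ΣQ_DR·Δt / A = 61.00 × 3600 / (8.78 km²) = 25.01 mm.
The 1-cm UH is the DRH scaled by (10 mm)/d, so U_p = 13.0 × 10/25.01 = 5.20 m³/s.

U_p ≈ 5.20 m³/s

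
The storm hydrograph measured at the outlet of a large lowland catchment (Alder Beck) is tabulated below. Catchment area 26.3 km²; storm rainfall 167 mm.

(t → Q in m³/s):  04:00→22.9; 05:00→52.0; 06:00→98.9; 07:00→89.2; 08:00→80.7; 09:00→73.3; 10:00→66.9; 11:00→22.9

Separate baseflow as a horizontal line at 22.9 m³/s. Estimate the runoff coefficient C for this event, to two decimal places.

ΣQ_DR = 323.6 m³/s; V = ΣQ_DR·Δt = 1.165 × 10^6 m³.
Runoff depth d = V / A = 44.30 mm.
C = d / P = 44.30 / 167 = 0.27.

C ≈ 0.27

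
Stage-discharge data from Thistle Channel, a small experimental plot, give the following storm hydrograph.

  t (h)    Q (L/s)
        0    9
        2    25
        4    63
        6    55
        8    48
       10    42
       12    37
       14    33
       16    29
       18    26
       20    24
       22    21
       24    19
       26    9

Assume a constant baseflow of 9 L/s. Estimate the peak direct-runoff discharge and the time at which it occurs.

Q_p = 54.0 L/s at t = 4 h

Subtracting baseflow gives direct-runoff ordinates: 0.0, 16.0, 54.0, 46.0, 39.0, 33.0, 28.0, 24.0, 20.0, 17.0, 15.0, 12.0, 10.0, 0.0 L/s.
The maximum is 54.0 L/s, occurring at the reading for t = 4 h.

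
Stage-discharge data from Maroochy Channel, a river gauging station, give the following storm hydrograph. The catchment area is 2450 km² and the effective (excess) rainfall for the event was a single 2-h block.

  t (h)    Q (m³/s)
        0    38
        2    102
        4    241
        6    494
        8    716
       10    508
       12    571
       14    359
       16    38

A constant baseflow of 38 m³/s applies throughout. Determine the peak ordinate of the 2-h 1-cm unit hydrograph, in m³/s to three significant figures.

U_p ≈ 847 m³/s

Direct runoff: 0.0, 64.0, 203.0, 456.0, 678.0, 470.0, 533.0, 321.0, 0.0 m³/s; ΣQ_DR = 2725 m³/s, peak = 678.0 m³/s.
Runoff depth d = ΣQ_DR·Δt / A = 2725 × 7200 / (2450 km²) = 8.008 mm.
The 1-cm UH is the DRH scaled by (10 mm)/d, so U_p = 678.0 × 10/8.008 = 847 m³/s.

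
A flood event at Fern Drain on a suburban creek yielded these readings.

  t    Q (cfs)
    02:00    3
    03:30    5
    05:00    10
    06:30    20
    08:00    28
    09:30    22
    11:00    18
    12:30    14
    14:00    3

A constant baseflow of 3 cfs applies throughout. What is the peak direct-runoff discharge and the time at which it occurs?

Q_p = 25.0 cfs at t = 08:00

Subtracting baseflow gives direct-runoff ordinates: 0.0, 2.0, 7.0, 17.0, 25.0, 19.0, 15.0, 11.0, 0.0 cfs.
The maximum is 25.0 cfs, occurring at the reading for t = 08:00.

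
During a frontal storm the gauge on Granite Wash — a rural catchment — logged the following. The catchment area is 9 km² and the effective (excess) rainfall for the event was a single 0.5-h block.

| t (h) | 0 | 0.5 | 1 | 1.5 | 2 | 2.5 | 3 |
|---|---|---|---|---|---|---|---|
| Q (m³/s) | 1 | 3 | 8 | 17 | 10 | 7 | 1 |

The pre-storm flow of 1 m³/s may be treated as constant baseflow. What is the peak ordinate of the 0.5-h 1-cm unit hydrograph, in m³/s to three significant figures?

U_p ≈ 20.0 m³/s

Direct runoff: 0.0, 2.0, 7.0, 16.0, 9.0, 6.0, 0.0 m³/s; ΣQ_DR = 40.00 m³/s, peak = 16.0 m³/s.
Runoff depth d = ΣQ_DR·Δt / A = 40.00 × 1800 / (9 km²) = 8.000 mm.
The 1-cm UH is the DRH scaled by (10 mm)/d, so U_p = 16.0 × 10/8.000 = 20.0 m³/s.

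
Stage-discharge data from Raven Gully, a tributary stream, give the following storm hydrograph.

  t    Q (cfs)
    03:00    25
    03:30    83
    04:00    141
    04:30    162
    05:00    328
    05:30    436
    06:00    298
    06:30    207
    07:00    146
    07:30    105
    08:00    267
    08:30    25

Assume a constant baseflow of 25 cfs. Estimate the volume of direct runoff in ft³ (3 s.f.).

Direct-runoff ordinates (Q − Q_b): 0.0, 58.0, 116.0, 137.0, 303.0, 411.0, 273.0, 182.0, 121.0, 80.0, 242.0, 0.0 cfs.
ΣQ_DR = 1923 cfs.
With Δt = 0.5 h = 1800 s, V = ΣQ_DR · Δt = 1923 × 1800 = 3.46 × 10^6 ft³.

V ≈ 3.46 × 10^6 ft³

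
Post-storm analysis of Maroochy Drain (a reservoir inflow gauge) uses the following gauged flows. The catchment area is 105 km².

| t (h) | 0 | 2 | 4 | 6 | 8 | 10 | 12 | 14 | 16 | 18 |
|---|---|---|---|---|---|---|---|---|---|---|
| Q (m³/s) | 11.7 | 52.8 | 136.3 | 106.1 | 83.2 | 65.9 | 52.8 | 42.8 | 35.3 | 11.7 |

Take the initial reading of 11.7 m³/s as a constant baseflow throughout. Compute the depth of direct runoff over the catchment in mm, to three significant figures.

Direct runoff: 0.0, 41.1, 124.6, 94.4, 71.5, 54.2, 41.1, 31.1, 23.6, 0.0 m³/s; ΣQ_DR = 481.6 m³/s.
V = ΣQ_DR · Δt = 481.6 × 7200 s = 3.468 × 10^6 m³.
Over A = 105 km², depth = V / A = 33.0 mm.

d ≈ 33.0 mm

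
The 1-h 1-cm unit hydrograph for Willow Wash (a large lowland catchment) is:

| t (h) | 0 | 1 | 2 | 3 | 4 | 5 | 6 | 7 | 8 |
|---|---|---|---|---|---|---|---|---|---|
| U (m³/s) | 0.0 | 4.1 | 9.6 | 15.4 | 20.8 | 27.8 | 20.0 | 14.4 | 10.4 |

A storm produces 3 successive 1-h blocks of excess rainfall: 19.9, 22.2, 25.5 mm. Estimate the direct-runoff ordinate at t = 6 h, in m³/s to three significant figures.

By discrete convolution, Q_j = Σ (P_i / 10 mm) · U_{j−i}.
At t = 6 h (j=6): Q = (19.9/10)·20.0 + (22.2/10)·27.8 + (25.5/10)·20.8 = 155 m³/s.

Q ≈ 155 m³/s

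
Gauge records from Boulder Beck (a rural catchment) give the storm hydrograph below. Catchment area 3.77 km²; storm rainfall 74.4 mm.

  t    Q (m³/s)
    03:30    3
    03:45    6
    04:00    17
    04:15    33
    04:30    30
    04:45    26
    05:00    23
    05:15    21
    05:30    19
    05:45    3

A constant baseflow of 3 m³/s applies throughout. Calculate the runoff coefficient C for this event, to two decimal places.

ΣQ_DR = 151.0 m³/s; V = ΣQ_DR·Δt = 1.359 × 10^5 m³.
Runoff depth d = V / A = 36.05 mm.
C = d / P = 36.05 / 74.4 = 0.48.

C ≈ 0.48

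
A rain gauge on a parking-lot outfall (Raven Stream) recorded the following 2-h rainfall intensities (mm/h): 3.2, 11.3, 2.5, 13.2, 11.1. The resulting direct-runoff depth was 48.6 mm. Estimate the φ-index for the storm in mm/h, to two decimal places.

φ ≈ 3.77 mm/h

Only the 3 blocks with intensity above φ contribute runoff: 11.3, 13.2, 11.1 mm/h.
Σ(I−φ)·Δt = d  ⇒  (11.3+13.2+11.1 − 3φ)·2 = 48.6
φ = (35.60 − 48.6/2) / 3 = 3.77 mm/h.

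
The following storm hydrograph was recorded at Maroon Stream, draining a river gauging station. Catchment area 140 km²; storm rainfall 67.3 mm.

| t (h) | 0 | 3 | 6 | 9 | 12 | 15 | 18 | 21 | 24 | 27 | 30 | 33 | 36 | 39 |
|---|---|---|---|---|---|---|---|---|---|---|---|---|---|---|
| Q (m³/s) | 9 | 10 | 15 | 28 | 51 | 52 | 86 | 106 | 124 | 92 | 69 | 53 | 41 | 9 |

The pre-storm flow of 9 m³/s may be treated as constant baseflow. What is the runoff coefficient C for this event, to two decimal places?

ΣQ_DR = 619.0 m³/s; V = ΣQ_DR·Δt = 6.685 × 10^6 m³.
Runoff depth d = V / A = 47.75 mm.
C = d / P = 47.75 / 67.3 = 0.71.

C ≈ 0.71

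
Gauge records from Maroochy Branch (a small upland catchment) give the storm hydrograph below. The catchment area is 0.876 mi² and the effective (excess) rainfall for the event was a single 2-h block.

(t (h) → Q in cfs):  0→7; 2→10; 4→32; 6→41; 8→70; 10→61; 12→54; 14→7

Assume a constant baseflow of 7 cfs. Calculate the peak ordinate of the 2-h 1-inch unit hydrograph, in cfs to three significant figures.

U_p ≈ 78.8 cfs

Direct runoff: 0.0, 3.0, 25.0, 34.0, 63.0, 54.0, 47.0, 0.0 cfs; ΣQ_DR = 226.0 cfs, peak = 63.0 cfs.
Runoff depth d = ΣQ_DR·Δt / A = 226.0 × 7200 / (0.876 mi²) = 0.7996 in.
The 1-inch UH is the DRH scaled by (1 in)/d, so U_p = 63.0 × 1/0.7996 = 78.8 cfs.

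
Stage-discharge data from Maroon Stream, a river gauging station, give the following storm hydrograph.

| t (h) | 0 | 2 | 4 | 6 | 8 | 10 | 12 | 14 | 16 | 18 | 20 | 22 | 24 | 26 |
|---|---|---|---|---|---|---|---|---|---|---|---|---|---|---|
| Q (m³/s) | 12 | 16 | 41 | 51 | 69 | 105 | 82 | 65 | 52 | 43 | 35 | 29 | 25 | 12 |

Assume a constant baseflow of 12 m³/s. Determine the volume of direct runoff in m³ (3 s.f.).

V ≈ 3.38 × 10^6 m³

Direct-runoff ordinates (Q − Q_b): 0.0, 4.0, 29.0, 39.0, 57.0, 93.0, 70.0, 53.0, 40.0, 31.0, 23.0, 17.0, 13.0, 0.0 m³/s.
ΣQ_DR = 469.0 m³/s.
With Δt = 2 h = 7200 s, V = ΣQ_DR · Δt = 469.0 × 7200 = 3.38 × 10^6 m³.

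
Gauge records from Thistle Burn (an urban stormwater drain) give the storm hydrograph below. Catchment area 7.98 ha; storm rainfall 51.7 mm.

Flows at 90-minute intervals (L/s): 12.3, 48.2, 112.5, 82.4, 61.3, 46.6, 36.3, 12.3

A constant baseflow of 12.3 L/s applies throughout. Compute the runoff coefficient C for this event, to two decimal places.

C ≈ 0.41

ΣQ_DR = 313.5 L/s; V = ΣQ_DR·Δt = 1.693 × 10^6 L.
Runoff depth d = V / A = 21.21 mm.
C = d / P = 21.21 / 51.7 = 0.41.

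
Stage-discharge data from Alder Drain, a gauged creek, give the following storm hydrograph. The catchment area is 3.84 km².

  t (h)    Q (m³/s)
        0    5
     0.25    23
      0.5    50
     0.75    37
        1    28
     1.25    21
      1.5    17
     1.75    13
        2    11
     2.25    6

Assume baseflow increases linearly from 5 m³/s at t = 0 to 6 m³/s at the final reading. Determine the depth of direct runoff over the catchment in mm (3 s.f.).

d ≈ 36.6 mm

Direct runoff: 0.00, 17.89, 44.78, 31.67, 22.56, 15.44, 11.33, 7.22, 5.11, 0.00 m³/s; ΣQ_DR = 156.0 m³/s.
V = ΣQ_DR · Δt = 156.0 × 900 s = 1.404 × 10^5 m³.
Over A = 3.84 km², depth = V / A = 36.6 mm.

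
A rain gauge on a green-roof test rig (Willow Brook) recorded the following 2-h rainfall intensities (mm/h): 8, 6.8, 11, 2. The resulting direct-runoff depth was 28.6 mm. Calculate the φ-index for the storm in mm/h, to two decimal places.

φ ≈ 3.83 mm/h

Only the 3 blocks with intensity above φ contribute runoff: 8, 6.8, 11 mm/h.
Σ(I−φ)·Δt = d  ⇒  (8+6.8+11 − 3φ)·2 = 28.6
φ = (25.80 − 28.6/2) / 3 = 3.83 mm/h.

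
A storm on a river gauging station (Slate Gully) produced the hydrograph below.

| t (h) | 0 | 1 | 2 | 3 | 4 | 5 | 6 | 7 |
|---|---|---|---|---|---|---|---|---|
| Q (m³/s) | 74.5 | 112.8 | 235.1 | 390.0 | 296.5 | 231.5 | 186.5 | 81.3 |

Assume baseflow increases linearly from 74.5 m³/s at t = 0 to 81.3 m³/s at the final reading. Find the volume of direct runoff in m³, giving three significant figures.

Direct-runoff ordinates (Q − Q_b): 0.00, 37.33, 158.66, 312.59, 218.11, 152.14, 106.17, 0.00 m³/s.
ΣQ_DR = 985.0 m³/s.
With Δt = 1 h = 3600 s, V = ΣQ_DR · Δt = 985.0 × 3600 = 3.55 × 10^6 m³.

V ≈ 3.55 × 10^6 m³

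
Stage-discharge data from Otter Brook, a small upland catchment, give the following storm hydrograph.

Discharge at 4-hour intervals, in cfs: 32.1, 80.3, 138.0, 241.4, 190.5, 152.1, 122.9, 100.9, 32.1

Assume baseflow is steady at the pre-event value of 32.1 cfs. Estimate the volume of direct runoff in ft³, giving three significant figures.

V ≈ 1.15 × 10^7 ft³

Direct-runoff ordinates (Q − Q_b): 0.0, 48.2, 105.9, 209.3, 158.4, 120.0, 90.8, 68.8, 0.0 cfs.
ΣQ_DR = 801.4 cfs.
With Δt = 4 h = 14400 s, V = ΣQ_DR · Δt = 801.4 × 14400 = 1.15 × 10^7 ft³.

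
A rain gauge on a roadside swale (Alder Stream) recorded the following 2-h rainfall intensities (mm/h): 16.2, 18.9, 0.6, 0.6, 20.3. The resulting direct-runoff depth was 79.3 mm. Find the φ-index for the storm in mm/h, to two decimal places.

φ ≈ 5.25 mm/h

Only the 3 blocks with intensity above φ contribute runoff: 16.2, 18.9, 20.3 mm/h.
Σ(I−φ)·Δt = d  ⇒  (16.2+18.9+20.3 − 3φ)·2 = 79.3
φ = (55.40 − 79.3/2) / 3 = 5.25 mm/h.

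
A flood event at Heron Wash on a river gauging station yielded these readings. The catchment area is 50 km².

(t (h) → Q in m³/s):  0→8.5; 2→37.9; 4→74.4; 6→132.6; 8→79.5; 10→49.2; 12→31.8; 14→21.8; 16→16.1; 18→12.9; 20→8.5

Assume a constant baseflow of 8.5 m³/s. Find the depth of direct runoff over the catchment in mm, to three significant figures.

Direct runoff: 0.0, 29.4, 65.9, 124.1, 71.0, 40.7, 23.3, 13.3, 7.6, 4.4, 0.0 m³/s; ΣQ_DR = 379.7 m³/s.
V = ΣQ_DR · Δt = 379.7 × 7200 s = 2.734 × 10^6 m³.
Over A = 50 km², depth = V / A = 54.7 mm.

d ≈ 54.7 mm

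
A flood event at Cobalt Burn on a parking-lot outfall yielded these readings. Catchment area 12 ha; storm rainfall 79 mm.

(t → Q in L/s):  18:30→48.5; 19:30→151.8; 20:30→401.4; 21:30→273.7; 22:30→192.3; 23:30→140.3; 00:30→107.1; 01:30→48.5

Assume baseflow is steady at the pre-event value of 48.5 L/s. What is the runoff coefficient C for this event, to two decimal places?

ΣQ_DR = 975.6 L/s; V = ΣQ_DR·Δt = 3.512 × 10^6 L.
Runoff depth d = V / A = 29.27 mm.
C = d / P = 29.27 / 79 = 0.37.

C ≈ 0.37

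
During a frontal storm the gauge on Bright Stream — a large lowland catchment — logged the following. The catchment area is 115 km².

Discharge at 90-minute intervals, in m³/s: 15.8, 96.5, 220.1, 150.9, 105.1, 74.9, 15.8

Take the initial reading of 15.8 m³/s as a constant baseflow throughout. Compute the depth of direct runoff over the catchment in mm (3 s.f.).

Direct runoff: 0.0, 80.7, 204.3, 135.1, 89.3, 59.1, 0.0 m³/s; ΣQ_DR = 568.5 m³/s.
V = ΣQ_DR · Δt = 568.5 × 5400 s = 3.070 × 10^6 m³.
Over A = 115 km², depth = V / A = 26.7 mm.

d ≈ 26.7 mm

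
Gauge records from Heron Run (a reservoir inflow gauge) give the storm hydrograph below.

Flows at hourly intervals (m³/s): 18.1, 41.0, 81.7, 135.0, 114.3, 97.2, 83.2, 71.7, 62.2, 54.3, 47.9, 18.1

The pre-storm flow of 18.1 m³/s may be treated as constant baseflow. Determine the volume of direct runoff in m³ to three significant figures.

Direct-runoff ordinates (Q − Q_b): 0.0, 22.9, 63.6, 116.9, 96.2, 79.1, 65.1, 53.6, 44.1, 36.2, 29.8, 0.0 m³/s.
ΣQ_DR = 607.5 m³/s.
With Δt = 1 h = 3600 s, V = ΣQ_DR · Δt = 607.5 × 3600 = 2.19 × 10^6 m³.

V ≈ 2.19 × 10^6 m³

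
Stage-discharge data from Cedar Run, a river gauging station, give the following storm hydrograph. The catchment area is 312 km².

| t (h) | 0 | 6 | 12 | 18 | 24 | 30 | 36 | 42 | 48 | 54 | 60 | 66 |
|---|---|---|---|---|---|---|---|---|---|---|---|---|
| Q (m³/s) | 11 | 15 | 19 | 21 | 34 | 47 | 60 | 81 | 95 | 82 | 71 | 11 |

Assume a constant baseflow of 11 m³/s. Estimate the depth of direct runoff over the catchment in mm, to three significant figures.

Direct runoff: 0.0, 4.0, 8.0, 10.0, 23.0, 36.0, 49.0, 70.0, 84.0, 71.0, 60.0, 0.0 m³/s; ΣQ_DR = 415.0 m³/s.
V = ΣQ_DR · Δt = 415.0 × 21600 s = 8.964 × 10^6 m³.
Over A = 312 km², depth = V / A = 28.7 mm.

d ≈ 28.7 mm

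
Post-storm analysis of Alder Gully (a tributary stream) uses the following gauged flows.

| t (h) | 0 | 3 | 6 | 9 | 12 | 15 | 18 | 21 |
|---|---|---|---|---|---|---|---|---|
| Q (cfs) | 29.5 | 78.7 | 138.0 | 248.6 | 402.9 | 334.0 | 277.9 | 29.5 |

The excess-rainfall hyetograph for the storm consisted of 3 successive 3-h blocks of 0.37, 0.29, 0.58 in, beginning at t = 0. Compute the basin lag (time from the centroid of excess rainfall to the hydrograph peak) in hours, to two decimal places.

t_L ≈ 6.99 h

Centroid of excess rainfall: t_c = Σ P_i·t̄_i / ΣP_i = 5.0081 h (block centres at 1.5, 4.5, 7.5 h).
Hydrograph peak occurs at t = 12 h, so basin lag t_L = 12 − 5.0081 = 6.99 h.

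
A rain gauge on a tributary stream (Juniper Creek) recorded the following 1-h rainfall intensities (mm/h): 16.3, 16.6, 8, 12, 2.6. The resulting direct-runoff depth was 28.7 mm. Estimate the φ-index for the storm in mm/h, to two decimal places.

Only the 4 blocks with intensity above φ contribute runoff: 16.3, 16.6, 8, 12 mm/h.
Σ(I−φ)·Δt = d  ⇒  (16.3+16.6+8+12 − 4φ)·1 = 28.7
φ = (52.90 − 28.7/1) / 4 = 6.05 mm/h.

φ ≈ 6.05 mm/h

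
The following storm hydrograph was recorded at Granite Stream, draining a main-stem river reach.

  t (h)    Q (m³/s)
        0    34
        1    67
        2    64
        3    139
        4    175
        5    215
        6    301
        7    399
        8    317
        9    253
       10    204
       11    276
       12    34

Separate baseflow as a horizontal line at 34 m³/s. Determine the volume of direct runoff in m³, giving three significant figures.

Direct-runoff ordinates (Q − Q_b): 0.0, 33.0, 30.0, 105.0, 141.0, 181.0, 267.0, 365.0, 283.0, 219.0, 170.0, 242.0, 0.0 m³/s.
ΣQ_DR = 2036 m³/s.
With Δt = 1 h = 3600 s, V = ΣQ_DR · Δt = 2036 × 3600 = 7.33 × 10^6 m³.

V ≈ 7.33 × 10^6 m³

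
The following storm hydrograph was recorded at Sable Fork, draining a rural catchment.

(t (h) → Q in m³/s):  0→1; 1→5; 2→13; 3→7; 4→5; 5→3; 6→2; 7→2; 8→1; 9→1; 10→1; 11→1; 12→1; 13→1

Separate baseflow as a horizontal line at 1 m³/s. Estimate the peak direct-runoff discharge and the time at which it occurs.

Subtracting baseflow gives direct-runoff ordinates: 0.0, 4.0, 12.0, 6.0, 4.0, 2.0, 1.0, 1.0, 0.0, 0.0, 0.0, 0.0, 0.0, 0.0 m³/s.
The maximum is 12.0 m³/s, occurring at the reading for t = 2 h.

Q_p = 12.0 m³/s at t = 2 h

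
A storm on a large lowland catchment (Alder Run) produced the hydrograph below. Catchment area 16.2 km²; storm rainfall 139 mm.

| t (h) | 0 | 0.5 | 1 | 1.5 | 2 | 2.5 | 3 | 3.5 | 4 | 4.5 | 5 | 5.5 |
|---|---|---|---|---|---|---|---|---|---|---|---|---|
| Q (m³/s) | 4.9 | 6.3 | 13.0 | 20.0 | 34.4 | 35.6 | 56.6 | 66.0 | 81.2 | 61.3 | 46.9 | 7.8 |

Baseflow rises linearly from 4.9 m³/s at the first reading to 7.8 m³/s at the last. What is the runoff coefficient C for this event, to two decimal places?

ΣQ_DR = 357.8 m³/s; V = ΣQ_DR·Δt = 6.440 × 10^5 m³.
Runoff depth d = V / A = 39.76 mm.
C = d / P = 39.76 / 139 = 0.29.

C ≈ 0.29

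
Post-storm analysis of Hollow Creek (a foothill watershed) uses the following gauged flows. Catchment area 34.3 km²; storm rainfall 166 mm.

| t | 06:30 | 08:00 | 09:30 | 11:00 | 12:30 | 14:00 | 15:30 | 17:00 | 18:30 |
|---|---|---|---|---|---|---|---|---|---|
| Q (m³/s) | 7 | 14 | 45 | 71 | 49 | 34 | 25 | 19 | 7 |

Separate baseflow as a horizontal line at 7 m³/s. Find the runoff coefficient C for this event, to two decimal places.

ΣQ_DR = 208.0 m³/s; V = ΣQ_DR·Δt = 1.123 × 10^6 m³.
Runoff depth d = V / A = 32.75 mm.
C = d / P = 32.75 / 166 = 0.20.

C ≈ 0.20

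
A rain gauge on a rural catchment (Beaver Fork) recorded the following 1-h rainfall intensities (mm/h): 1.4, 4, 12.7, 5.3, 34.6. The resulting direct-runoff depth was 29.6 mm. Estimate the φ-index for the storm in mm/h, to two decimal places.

Only the 2 blocks with intensity above φ contribute runoff: 12.7, 34.6 mm/h.
Σ(I−φ)·Δt = d  ⇒  (12.7+34.6 − 2φ)·1 = 29.6
φ = (47.30 − 29.6/1) / 2 = 8.85 mm/h.

φ ≈ 8.85 mm/h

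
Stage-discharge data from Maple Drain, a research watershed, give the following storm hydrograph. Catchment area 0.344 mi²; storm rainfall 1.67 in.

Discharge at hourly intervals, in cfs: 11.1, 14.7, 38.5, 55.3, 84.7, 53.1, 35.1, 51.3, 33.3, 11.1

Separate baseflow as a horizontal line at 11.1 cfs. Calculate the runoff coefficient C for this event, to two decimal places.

ΣQ_DR = 277.2 cfs; V = ΣQ_DR·Δt = 9.979 × 10^5 ft³.
Runoff depth d = V / A = 1.249 in.
C = d / P = 1.249 / 1.67 = 0.75.

C ≈ 0.75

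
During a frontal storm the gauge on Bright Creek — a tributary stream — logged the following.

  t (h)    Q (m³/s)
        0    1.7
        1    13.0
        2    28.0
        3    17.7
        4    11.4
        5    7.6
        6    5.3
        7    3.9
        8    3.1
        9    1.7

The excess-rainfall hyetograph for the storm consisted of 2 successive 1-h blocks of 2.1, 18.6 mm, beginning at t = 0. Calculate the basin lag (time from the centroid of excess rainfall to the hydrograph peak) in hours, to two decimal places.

t_L ≈ 0.60 h

Centroid of excess rainfall: t_c = Σ P_i·t̄_i / ΣP_i = 1.3986 h (block centres at 0.5, 1.5 h).
Hydrograph peak occurs at t = 2 h, so basin lag t_L = 2 − 1.3986 = 0.60 h.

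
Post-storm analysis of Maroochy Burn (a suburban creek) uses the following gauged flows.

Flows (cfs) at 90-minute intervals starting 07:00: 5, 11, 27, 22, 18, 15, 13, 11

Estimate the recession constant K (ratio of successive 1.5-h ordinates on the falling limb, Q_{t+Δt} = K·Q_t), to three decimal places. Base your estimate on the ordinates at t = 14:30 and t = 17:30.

Using the recession-limb readings at t = 14:30 and t = 17:30: Q falls from 15 to 11 cfs over 2 intervals.
K = (Q₂/Q₁)^(1/2) = (11/15)^(1/2) = 0.856.

K ≈ 0.856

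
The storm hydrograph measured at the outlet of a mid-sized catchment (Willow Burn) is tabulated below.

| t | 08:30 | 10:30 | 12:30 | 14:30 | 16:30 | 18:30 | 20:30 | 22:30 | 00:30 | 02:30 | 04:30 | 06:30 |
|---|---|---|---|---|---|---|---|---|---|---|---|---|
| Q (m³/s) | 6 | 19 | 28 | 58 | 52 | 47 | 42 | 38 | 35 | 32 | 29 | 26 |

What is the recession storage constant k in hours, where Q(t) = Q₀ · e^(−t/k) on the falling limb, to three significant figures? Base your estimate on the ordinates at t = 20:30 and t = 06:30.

k ≈ 20.9 h

On the falling limb, Q drops from 42 to 26 m³/s between t = 20:30 and t = 06:30 (Δt = 10 h).
k = −Δt / ln(Q₂/Q₁) = −10 / ln(26/42) = 20.9 h.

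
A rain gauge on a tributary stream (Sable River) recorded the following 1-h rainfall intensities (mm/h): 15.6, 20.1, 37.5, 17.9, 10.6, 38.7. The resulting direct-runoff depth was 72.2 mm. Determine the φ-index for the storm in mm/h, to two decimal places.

Only the 5 blocks with intensity above φ contribute runoff: 15.6, 20.1, 37.5, 17.9, 38.7 mm/h.
Σ(I−φ)·Δt = d  ⇒  (15.6+20.1+37.5+17.9+38.7 − 5φ)·1 = 72.2
φ = (129.8 − 72.2/1) / 5 = 11.52 mm/h.

φ ≈ 11.52 mm/h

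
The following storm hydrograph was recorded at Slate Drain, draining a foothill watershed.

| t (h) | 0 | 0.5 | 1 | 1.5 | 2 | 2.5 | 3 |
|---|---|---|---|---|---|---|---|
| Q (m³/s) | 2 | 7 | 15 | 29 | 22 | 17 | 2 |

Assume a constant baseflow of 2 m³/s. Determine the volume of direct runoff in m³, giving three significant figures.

V ≈ 1.44 × 10^5 m³

Direct-runoff ordinates (Q − Q_b): 0.0, 5.0, 13.0, 27.0, 20.0, 15.0, 0.0 m³/s.
ΣQ_DR = 80.00 m³/s.
With Δt = 0.5 h = 1800 s, V = ΣQ_DR · Δt = 80.00 × 1800 = 1.44 × 10^5 m³.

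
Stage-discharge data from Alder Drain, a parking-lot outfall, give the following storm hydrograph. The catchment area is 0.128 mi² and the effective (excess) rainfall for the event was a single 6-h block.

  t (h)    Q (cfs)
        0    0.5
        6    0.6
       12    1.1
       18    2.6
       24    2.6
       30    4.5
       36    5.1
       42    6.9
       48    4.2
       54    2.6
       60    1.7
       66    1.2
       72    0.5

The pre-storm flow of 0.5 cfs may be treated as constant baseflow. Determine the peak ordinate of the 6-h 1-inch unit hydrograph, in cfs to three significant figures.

U_p ≈ 3.19 cfs

Direct runoff: 0.0, 0.1, 0.6, 2.1, 2.1, 4.0, 4.6, 6.4, 3.7, 2.1, 1.2, 0.7, 0.0 cfs; ΣQ_DR = 27.60 cfs, peak = 6.4 cfs.
Runoff depth d = ΣQ_DR·Δt / A = 27.60 × 21600 / (0.128 mi²) = 2.005 in.
The 1-inch UH is the DRH scaled by (1 in)/d, so U_p = 6.4 × 1/2.005 = 3.19 cfs.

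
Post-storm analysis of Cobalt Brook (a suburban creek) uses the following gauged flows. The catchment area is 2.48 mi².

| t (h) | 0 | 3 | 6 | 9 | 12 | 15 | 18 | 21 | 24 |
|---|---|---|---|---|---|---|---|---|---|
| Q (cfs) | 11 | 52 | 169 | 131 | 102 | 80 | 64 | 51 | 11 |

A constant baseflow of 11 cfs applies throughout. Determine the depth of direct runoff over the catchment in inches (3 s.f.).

Direct runoff: 0.0, 41.0, 158.0, 120.0, 91.0, 69.0, 53.0, 40.0, 0.0 cfs; ΣQ_DR = 572.0 cfs.
V = ΣQ_DR · Δt = 572.0 × 10800 s = 6.178 × 10^6 ft³.
Over A = 2.48 mi², depth = V / A = 1.07 in.

d ≈ 1.07 in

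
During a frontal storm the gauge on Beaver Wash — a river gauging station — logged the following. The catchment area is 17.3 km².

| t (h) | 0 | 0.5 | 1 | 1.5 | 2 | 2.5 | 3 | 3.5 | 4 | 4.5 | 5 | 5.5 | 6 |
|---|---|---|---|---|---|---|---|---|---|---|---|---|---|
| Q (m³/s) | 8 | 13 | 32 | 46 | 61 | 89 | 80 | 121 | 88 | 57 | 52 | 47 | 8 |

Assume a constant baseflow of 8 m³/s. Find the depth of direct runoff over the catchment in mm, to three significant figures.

Direct runoff: 0.0, 5.0, 24.0, 38.0, 53.0, 81.0, 72.0, 113.0, 80.0, 49.0, 44.0, 39.0, 0.0 m³/s; ΣQ_DR = 598.0 m³/s.
V = ΣQ_DR · Δt = 598.0 × 1800 s = 1.076 × 10^6 m³.
Over A = 17.3 km², depth = V / A = 62.2 mm.

d ≈ 62.2 mm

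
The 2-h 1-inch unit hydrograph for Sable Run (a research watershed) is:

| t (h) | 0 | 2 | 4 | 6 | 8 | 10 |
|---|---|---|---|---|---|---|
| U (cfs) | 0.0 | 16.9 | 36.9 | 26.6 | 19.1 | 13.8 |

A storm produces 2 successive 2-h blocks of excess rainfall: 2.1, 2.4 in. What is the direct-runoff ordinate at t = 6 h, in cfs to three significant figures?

By discrete convolution, Q_j = Σ (P_i / 1 in) · U_{j−i}.
At t = 6 h (j=3): Q = (2.1/1)·26.6 + (2.4/1)·36.9 = 144 cfs.

Q ≈ 144 cfs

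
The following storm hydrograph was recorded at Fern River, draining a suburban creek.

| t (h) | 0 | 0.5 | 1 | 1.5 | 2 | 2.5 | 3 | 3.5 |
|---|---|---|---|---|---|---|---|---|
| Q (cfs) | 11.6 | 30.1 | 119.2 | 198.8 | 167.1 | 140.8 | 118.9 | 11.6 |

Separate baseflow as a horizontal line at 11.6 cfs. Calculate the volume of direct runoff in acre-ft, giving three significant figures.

V ≈ 29.1 acre-ft

Direct-runoff ordinates (Q − Q_b): 0.0, 18.5, 107.6, 187.2, 155.5, 129.2, 107.3, 0.0 cfs.
ΣQ_DR = 705.3 cfs.
With Δt = 0.5 h = 1800 s, V = ΣQ_DR · Δt = 705.3 × 1800 = 1.27 × 10^6 ft³ = 29.1 acre-ft.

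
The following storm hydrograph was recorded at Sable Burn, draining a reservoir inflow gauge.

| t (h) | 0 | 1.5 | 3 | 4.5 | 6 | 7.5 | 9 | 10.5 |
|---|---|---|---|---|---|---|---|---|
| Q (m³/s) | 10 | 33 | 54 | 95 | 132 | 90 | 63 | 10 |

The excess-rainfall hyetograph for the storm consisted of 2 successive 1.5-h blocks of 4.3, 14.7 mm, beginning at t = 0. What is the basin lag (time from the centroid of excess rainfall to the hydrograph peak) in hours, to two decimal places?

t_L ≈ 4.09 h

Centroid of excess rainfall: t_c = Σ P_i·t̄_i / ΣP_i = 1.9105 h (block centres at 0.75, 2.25 h).
Hydrograph peak occurs at t = 6 h, so basin lag t_L = 6 − 1.9105 = 4.09 h.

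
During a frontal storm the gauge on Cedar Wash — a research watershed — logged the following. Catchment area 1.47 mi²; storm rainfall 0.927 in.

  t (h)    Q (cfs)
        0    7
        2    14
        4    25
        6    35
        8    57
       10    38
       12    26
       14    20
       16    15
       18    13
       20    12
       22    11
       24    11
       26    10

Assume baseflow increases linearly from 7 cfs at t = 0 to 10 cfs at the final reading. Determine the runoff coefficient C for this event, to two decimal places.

ΣQ_DR = 175.0 cfs; V = ΣQ_DR·Δt = 1.260 × 10^6 ft³.
Runoff depth d = V / A = 0.3689 in.
C = d / P = 0.3689 / 0.927 = 0.40.

C ≈ 0.40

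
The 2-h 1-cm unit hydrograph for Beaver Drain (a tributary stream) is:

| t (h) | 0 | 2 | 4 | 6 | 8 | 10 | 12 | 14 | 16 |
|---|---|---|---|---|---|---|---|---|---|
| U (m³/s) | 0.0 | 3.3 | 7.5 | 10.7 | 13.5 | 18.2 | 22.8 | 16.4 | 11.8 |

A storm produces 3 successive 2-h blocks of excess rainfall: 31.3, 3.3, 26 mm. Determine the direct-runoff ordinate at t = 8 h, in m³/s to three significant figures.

By discrete convolution, Q_j = Σ (P_i / 10 mm) · U_{j−i}.
At t = 8 h (j=4): Q = (31.3/10)·13.5 + (3.3/10)·10.7 + (26/10)·7.5 = 65.3 m³/s.

Q ≈ 65.3 m³/s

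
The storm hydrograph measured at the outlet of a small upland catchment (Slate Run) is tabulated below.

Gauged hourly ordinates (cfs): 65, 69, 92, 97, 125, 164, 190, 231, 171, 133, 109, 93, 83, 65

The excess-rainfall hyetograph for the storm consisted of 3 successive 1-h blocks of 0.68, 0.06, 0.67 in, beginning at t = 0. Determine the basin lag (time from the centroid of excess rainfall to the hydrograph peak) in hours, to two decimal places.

Centroid of excess rainfall: t_c = Σ P_i·t̄_i / ΣP_i = 1.4929 h (block centres at 0.5, 1.5, 2.5 h).
Hydrograph peak occurs at t = 7 h, so basin lag t_L = 7 − 1.4929 = 5.51 h.

t_L ≈ 5.51 h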